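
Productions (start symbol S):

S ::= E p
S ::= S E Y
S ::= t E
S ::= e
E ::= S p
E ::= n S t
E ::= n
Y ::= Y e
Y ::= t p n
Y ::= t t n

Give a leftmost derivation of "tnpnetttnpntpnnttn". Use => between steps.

S => SEY   [S ::= S E Y]
SEY => SEYEY   [S ::= S E Y]
SEYEY => tEEYEY   [S ::= t E]
tEEYEY => tSpEYEY   [E ::= S p]
tSpEYEY => tSEYpEYEY   [S ::= S E Y]
tSEYpEYEY => tEpEYpEYEY   [S ::= E p]
tEpEYpEYEY => tnpEYpEYEY   [E ::= n]
tnpEYpEYEY => tnpnStYpEYEY   [E ::= n S t]
tnpnStYpEYEY => tnpnetYpEYEY   [S ::= e]
tnpnetYpEYEY => tnpnetttnpEYEY   [Y ::= t t n]
tnpnetttnpEYEY => tnpnetttnpnYEY   [E ::= n]
tnpnetttnpnYEY => tnpnetttnpntpnEY   [Y ::= t p n]
tnpnetttnpntpnEY => tnpnetttnpntpnnY   [E ::= n]
tnpnetttnpntpnnY => tnpnetttnpntpnnttn   [Y ::= t t n]

S=>SEY=>SEYEY=>tEEYEY=>tSpEYEY=>tSEYpEYEY=>tEpEYpEYEY=>tnpEYpEYEY=>tnpnStYpEYEY=>tnpnetYpEYEY=>tnpnetttnpEYEY=>tnpnetttnpnYEY=>tnpnetttnpntpnEY=>tnpnetttnpntpnnY=>tnpnetttnpntpnnttn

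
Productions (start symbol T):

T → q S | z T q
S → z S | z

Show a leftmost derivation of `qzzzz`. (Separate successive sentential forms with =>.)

T => qS   [T → q S]
qS => qzS   [S → z S]
qzS => qzzS   [S → z S]
qzzS => qzzzS   [S → z S]
qzzzS => qzzzz   [S → z]

T => qS => qzS => qzzS => qzzzS => qzzzz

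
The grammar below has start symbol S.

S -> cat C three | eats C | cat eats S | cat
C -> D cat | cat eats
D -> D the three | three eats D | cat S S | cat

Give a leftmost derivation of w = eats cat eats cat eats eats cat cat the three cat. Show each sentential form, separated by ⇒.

S ⇒ eats C ⇒ eats D cat ⇒ eats D the three cat ⇒ eats cat S S the three cat ⇒ eats cat eats C S the three cat ⇒ eats cat eats cat eats S the three cat ⇒ eats cat eats cat eats eats C the three cat ⇒ eats cat eats cat eats eats D cat the three cat ⇒ eats cat eats cat eats eats cat cat the three cat

S ⇒ eats C   [S -> eats C]
eats C ⇒ eats D cat   [C -> D cat]
eats D cat ⇒ eats D the three cat   [D -> D the three]
eats D the three cat ⇒ eats cat S S the three cat   [D -> cat S S]
eats cat S S the three cat ⇒ eats cat eats C S the three cat   [S -> eats C]
eats cat eats C S the three cat ⇒ eats cat eats cat eats S the three cat   [C -> cat eats]
eats cat eats cat eats S the three cat ⇒ eats cat eats cat eats eats C the three cat   [S -> eats C]
eats cat eats cat eats eats C the three cat ⇒ eats cat eats cat eats eats D cat the three cat   [C -> D cat]
eats cat eats cat eats eats D cat the three cat ⇒ eats cat eats cat eats eats cat cat the three cat   [D -> cat]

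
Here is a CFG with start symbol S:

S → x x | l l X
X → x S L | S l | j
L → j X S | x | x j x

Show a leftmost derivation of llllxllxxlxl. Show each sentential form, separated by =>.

S => llX => llSl => llllXl => llllxSLl => llllxllXLl => llllxllSlLl => llllxllxxlLl => llllxllxxlxl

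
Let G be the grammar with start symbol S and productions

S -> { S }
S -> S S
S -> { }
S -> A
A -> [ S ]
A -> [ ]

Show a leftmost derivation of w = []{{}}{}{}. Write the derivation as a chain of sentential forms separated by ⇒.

S ⇒ SS   [S -> S S]
SS ⇒ SSS   [S -> S S]
SSS ⇒ SSSS   [S -> S S]
SSSS ⇒ ASSS   [S -> A]
ASSS ⇒ []SSS   [A -> [ ]]
[]SSS ⇒ []{S}SS   [S -> { S }]
[]{S}SS ⇒ []{{}}SS   [S -> { }]
[]{{}}SS ⇒ []{{}}{}S   [S -> { }]
[]{{}}{}S ⇒ []{{}}{}{}   [S -> { }]

S ⇒ SS ⇒ SSS ⇒ SSSS ⇒ ASSS ⇒ []SSS ⇒ []{S}SS ⇒ []{{}}SS ⇒ []{{}}{}S ⇒ []{{}}{}{}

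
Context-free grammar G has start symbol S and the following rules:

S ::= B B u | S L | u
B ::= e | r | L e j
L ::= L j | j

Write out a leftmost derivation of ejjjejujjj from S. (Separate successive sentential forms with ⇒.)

S ⇒ SL ⇒ BBuL ⇒ eBuL ⇒ eLejuL ⇒ eLjejuL ⇒ eLjjejuL ⇒ ejjjejuL ⇒ ejjjejuLj ⇒ ejjjejuLjj ⇒ ejjjejujjj

S ⇒ SL   [S ::= S L]
SL ⇒ BBuL   [S ::= B B u]
BBuL ⇒ eBuL   [B ::= e]
eBuL ⇒ eLejuL   [B ::= L e j]
eLejuL ⇒ eLjejuL   [L ::= L j]
eLjejuL ⇒ eLjjejuL   [L ::= L j]
eLjjejuL ⇒ ejjjejuL   [L ::= j]
ejjjejuL ⇒ ejjjejuLj   [L ::= L j]
ejjjejuLj ⇒ ejjjejuLjj   [L ::= L j]
ejjjejuLjj ⇒ ejjjejujjj   [L ::= j]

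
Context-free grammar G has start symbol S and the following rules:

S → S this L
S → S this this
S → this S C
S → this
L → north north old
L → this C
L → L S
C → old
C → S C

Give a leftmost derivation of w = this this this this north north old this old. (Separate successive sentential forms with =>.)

S => this S C   [S → this S C]
this S C => this this C   [S → this]
this this C => this this S C   [C → S C]
this this S C => this this S this L C   [S → S this L]
this this S this L C => this this this this L C   [S → this]
this this this this L C => this this this this L S C   [L → L S]
this this this this L S C => this this this this north north old S C   [L → north north old]
this this this this north north old S C => this this this this north north old this C   [S → this]
this this this this north north old this C => this this this this north north old this old   [C → old]

S => this S C => this this C => this this S C => this this S this L C => this this this this L C => this this this this L S C => this this this this north north old S C => this this this this north north old this C => this this this this north north old this old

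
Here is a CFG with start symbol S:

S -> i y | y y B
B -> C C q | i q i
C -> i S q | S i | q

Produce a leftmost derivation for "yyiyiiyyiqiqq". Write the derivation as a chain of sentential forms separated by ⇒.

S ⇒ yyB ⇒ yyCCq ⇒ yySiCq ⇒ yyiyiCq ⇒ yyiyiiSqq ⇒ yyiyiiyyBqq ⇒ yyiyiiyyiqiqq

S ⇒ yyB   [S -> y y B]
yyB ⇒ yyCCq   [B -> C C q]
yyCCq ⇒ yySiCq   [C -> S i]
yySiCq ⇒ yyiyiCq   [S -> i y]
yyiyiCq ⇒ yyiyiiSqq   [C -> i S q]
yyiyiiSqq ⇒ yyiyiiyyBqq   [S -> y y B]
yyiyiiyyBqq ⇒ yyiyiiyyiqiqq   [B -> i q i]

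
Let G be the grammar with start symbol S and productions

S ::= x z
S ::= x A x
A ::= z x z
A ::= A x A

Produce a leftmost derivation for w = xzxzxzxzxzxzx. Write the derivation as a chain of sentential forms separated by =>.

S=>xAx=>xAxAx=>xAxAxAx=>xzxzxAxAx=>xzxzxzxzxAx=>xzxzxzxzxzxzx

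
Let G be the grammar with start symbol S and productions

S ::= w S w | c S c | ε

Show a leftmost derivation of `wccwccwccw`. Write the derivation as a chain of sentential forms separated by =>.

S => wSw   [S ::= w S w]
wSw => wcScw   [S ::= c S c]
wcScw => wccSccw   [S ::= c S c]
wccSccw => wccwSwccw   [S ::= w S w]
wccwSwccw => wccwcScwccw   [S ::= c S c]
wccwcScwccw => wccwccwccw   [S ::= ε]

S=>wSw=>wcScw=>wccSccw=>wccwSwccw=>wccwcScwccw=>wccwccwccw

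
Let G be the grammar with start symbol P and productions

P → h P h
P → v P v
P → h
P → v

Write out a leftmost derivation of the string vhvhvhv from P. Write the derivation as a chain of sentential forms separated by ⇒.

P ⇒ vPv ⇒ vhPhv ⇒ vhvPvhv ⇒ vhvhvhv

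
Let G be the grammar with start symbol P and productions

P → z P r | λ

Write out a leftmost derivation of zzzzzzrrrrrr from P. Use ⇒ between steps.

P⇒zPr⇒zzPrr⇒zzzPrrr⇒zzzzPrrrr⇒zzzzzPrrrrr⇒zzzzzzPrrrrrr⇒zzzzzzrrrrrr

P ⇒ zPr   [P → z P r]
zPr ⇒ zzPrr   [P → z P r]
zzPrr ⇒ zzzPrrr   [P → z P r]
zzzPrrr ⇒ zzzzPrrrr   [P → z P r]
zzzzPrrrr ⇒ zzzzzPrrrrr   [P → z P r]
zzzzzPrrrrr ⇒ zzzzzzPrrrrrr   [P → z P r]
zzzzzzPrrrrrr ⇒ zzzzzzrrrrrr   [P → λ]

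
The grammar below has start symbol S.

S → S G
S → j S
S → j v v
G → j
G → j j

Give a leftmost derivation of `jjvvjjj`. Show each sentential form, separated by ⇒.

S⇒SG⇒jSG⇒jSGG⇒jjvvGG⇒jjvvjjG⇒jjvvjjj

S ⇒ SG   [S → S G]
SG ⇒ jSG   [S → j S]
jSG ⇒ jSGG   [S → S G]
jSGG ⇒ jjvvGG   [S → j v v]
jjvvGG ⇒ jjvvjjG   [G → j j]
jjvvjjG ⇒ jjvvjjj   [G → j]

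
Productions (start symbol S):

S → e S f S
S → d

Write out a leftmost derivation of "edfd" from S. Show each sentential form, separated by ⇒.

S ⇒ eSfS   [S → e S f S]
eSfS ⇒ edfS   [S → d]
edfS ⇒ edfd   [S → d]

S ⇒ eSfS ⇒ edfS ⇒ edfd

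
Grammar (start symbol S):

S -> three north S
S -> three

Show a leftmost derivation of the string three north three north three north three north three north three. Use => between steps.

S => three north S   [S -> three north S]
three north S => three north three north S   [S -> three north S]
three north three north S => three north three north three north S   [S -> three north S]
three north three north three north S => three north three north three north three north S   [S -> three north S]
three north three north three north three north S => three north three north three north three north three north S   [S -> three north S]
three north three north three north three north three north S => three north three north three north three north three north three   [S -> three]

S => three north S => three north three north S => three north three north three north S => three north three north three north three north S => three north three north three north three north three north S => three north three north three north three north three north three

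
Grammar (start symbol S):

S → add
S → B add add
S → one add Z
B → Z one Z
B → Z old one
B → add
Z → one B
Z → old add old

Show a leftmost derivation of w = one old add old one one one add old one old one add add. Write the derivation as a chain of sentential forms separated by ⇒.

S ⇒ B add add   [S → B add add]
B add add ⇒ Z old one add add   [B → Z old one]
Z old one add add ⇒ one B old one add add   [Z → one B]
one B old one add add ⇒ one Z one Z old one add add   [B → Z one Z]
one Z one Z old one add add ⇒ one old add old one Z old one add add   [Z → old add old]
one old add old one Z old one add add ⇒ one old add old one one B old one add add   [Z → one B]
one old add old one one B old one add add ⇒ one old add old one one Z old one old one add add   [B → Z old one]
one old add old one one Z old one old one add add ⇒ one old add old one one one B old one old one add add   [Z → one B]
one old add old one one one B old one old one add add ⇒ one old add old one one one add old one old one add add   [B → add]

S ⇒ B add add ⇒ Z old one add add ⇒ one B old one add add ⇒ one Z one Z old one add add ⇒ one old add old one Z old one add add ⇒ one old add old one one B old one add add ⇒ one old add old one one Z old one old one add add ⇒ one old add old one one one B old one old one add add ⇒ one old add old one one one add old one old one add add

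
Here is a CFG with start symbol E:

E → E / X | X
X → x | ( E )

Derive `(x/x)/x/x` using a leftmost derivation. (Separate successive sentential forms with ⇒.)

E ⇒ E/X ⇒ E/X/X ⇒ X/X/X ⇒ (E)/X/X ⇒ (E/X)/X/X ⇒ (X/X)/X/X ⇒ (x/X)/X/X ⇒ (x/x)/X/X ⇒ (x/x)/x/X ⇒ (x/x)/x/x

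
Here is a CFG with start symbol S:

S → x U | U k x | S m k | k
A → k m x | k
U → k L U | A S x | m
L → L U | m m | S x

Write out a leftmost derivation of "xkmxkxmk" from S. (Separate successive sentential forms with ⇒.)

S ⇒ Smk   [S → S m k]
Smk ⇒ xUmk   [S → x U]
xUmk ⇒ xASxmk   [U → A S x]
xASxmk ⇒ xkmxSxmk   [A → k m x]
xkmxSxmk ⇒ xkmxkxmk   [S → k]

S ⇒ Smk ⇒ xUmk ⇒ xASxmk ⇒ xkmxSxmk ⇒ xkmxkxmk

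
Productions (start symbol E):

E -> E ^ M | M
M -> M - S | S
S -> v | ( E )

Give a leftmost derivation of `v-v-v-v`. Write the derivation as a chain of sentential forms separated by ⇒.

E⇒M⇒M-S⇒M-S-S⇒M-S-S-S⇒S-S-S-S⇒v-S-S-S⇒v-v-S-S⇒v-v-v-S⇒v-v-v-v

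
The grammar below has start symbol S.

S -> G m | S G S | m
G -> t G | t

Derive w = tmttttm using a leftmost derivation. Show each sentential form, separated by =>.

S => SGS   [S -> S G S]
SGS => GmGS   [S -> G m]
GmGS => tmGS   [G -> t]
tmGS => tmtGS   [G -> t G]
tmtGS => tmttGS   [G -> t G]
tmttGS => tmtttGS   [G -> t G]
tmtttGS => tmttttS   [G -> t]
tmttttS => tmttttm   [S -> m]

S => SGS => GmGS => tmGS => tmtGS => tmttGS => tmtttGS => tmttttS => tmttttm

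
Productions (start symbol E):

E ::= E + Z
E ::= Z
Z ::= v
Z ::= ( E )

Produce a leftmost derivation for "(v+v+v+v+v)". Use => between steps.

E => Z   [E ::= Z]
Z => (E)   [Z ::= ( E )]
(E) => (E+Z)   [E ::= E + Z]
(E+Z) => (E+Z+Z)   [E ::= E + Z]
(E+Z+Z) => (E+Z+Z+Z)   [E ::= E + Z]
(E+Z+Z+Z) => (E+Z+Z+Z+Z)   [E ::= E + Z]
(E+Z+Z+Z+Z) => (Z+Z+Z+Z+Z)   [E ::= Z]
(Z+Z+Z+Z+Z) => (v+Z+Z+Z+Z)   [Z ::= v]
(v+Z+Z+Z+Z) => (v+v+Z+Z+Z)   [Z ::= v]
(v+v+Z+Z+Z) => (v+v+v+Z+Z)   [Z ::= v]
(v+v+v+Z+Z) => (v+v+v+v+Z)   [Z ::= v]
(v+v+v+v+Z) => (v+v+v+v+v)   [Z ::= v]

E=>Z=>(E)=>(E+Z)=>(E+Z+Z)=>(E+Z+Z+Z)=>(E+Z+Z+Z+Z)=>(Z+Z+Z+Z+Z)=>(v+Z+Z+Z+Z)=>(v+v+Z+Z+Z)=>(v+v+v+Z+Z)=>(v+v+v+v+Z)=>(v+v+v+v+v)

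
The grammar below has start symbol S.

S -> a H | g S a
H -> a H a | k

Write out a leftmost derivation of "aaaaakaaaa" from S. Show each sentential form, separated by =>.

S => aH => aaHa => aaaHaa => aaaaHaaa => aaaaaHaaaa => aaaaakaaaa

S => aH   [S -> a H]
aH => aaHa   [H -> a H a]
aaHa => aaaHaa   [H -> a H a]
aaaHaa => aaaaHaaa   [H -> a H a]
aaaaHaaa => aaaaaHaaaa   [H -> a H a]
aaaaaHaaaa => aaaaakaaaa   [H -> k]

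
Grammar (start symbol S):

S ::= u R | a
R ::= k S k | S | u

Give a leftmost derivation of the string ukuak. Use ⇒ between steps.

S ⇒ uR ⇒ ukSk ⇒ ukuRk ⇒ ukuSk ⇒ ukuak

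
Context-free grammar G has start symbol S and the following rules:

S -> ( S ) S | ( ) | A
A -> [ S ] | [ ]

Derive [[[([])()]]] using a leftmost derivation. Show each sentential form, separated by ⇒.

S⇒A⇒[S]⇒[A]⇒[[S]]⇒[[A]]⇒[[[S]]]⇒[[[(S)S]]]⇒[[[(A)S]]]⇒[[[([])S]]]⇒[[[([])()]]]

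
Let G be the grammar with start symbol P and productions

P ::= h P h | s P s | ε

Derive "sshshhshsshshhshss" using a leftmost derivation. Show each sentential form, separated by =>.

P => sPs   [P ::= s P s]
sPs => ssPss   [P ::= s P s]
ssPss => sshPhss   [P ::= h P h]
sshPhss => sshsPshss   [P ::= s P s]
sshsPshss => sshshPhshss   [P ::= h P h]
sshshPhshss => sshshhPhhshss   [P ::= h P h]
sshshhPhhshss => sshshhsPshhshss   [P ::= s P s]
sshshhsPshhshss => sshshhshPhshhshss   [P ::= h P h]
sshshhshPhshhshss => sshshhshsPshshhshss   [P ::= s P s]
sshshhshsPshshhshss => sshshhshsshshhshss   [P ::= ε]

P=>sPs=>ssPss=>sshPhss=>sshsPshss=>sshshPhshss=>sshshhPhhshss=>sshshhsPshhshss=>sshshhshPhshhshss=>sshshhshsPshshhshss=>sshshhshsshshhshss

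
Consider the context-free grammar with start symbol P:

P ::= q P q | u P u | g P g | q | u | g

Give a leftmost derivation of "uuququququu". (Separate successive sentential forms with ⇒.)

P ⇒ uPu ⇒ uuPuu ⇒ uuqPquu ⇒ uuquPuquu ⇒ uuquqPququu ⇒ uuququququu

P ⇒ uPu   [P ::= u P u]
uPu ⇒ uuPuu   [P ::= u P u]
uuPuu ⇒ uuqPquu   [P ::= q P q]
uuqPquu ⇒ uuquPuquu   [P ::= u P u]
uuquPuquu ⇒ uuquqPququu   [P ::= q P q]
uuquqPququu ⇒ uuququququu   [P ::= u]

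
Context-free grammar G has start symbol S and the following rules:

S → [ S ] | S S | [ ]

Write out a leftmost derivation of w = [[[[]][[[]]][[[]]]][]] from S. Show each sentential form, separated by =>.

S => [S]   [S → [ S ]]
[S] => [SS]   [S → S S]
[SS] => [[S]S]   [S → [ S ]]
[[S]S] => [[SS]S]   [S → S S]
[[SS]S] => [[SSS]S]   [S → S S]
[[SSS]S] => [[[S]SS]S]   [S → [ S ]]
[[[S]SS]S] => [[[[]]SS]S]   [S → [ ]]
[[[[]]SS]S] => [[[[]][S]S]S]   [S → [ S ]]
[[[[]][S]S]S] => [[[[]][[S]]S]S]   [S → [ S ]]
[[[[]][[S]]S]S] => [[[[]][[[]]]S]S]   [S → [ ]]
[[[[]][[[]]]S]S] => [[[[]][[[]]][S]]S]   [S → [ S ]]
[[[[]][[[]]][S]]S] => [[[[]][[[]]][[S]]]S]   [S → [ S ]]
[[[[]][[[]]][[S]]]S] => [[[[]][[[]]][[[]]]]S]   [S → [ ]]
[[[[]][[[]]][[[]]]]S] => [[[[]][[[]]][[[]]]][]]   [S → [ ]]

S => [S] => [SS] => [[S]S] => [[SS]S] => [[SSS]S] => [[[S]SS]S] => [[[[]]SS]S] => [[[[]][S]S]S] => [[[[]][[S]]S]S] => [[[[]][[[]]]S]S] => [[[[]][[[]]][S]]S] => [[[[]][[[]]][[S]]]S] => [[[[]][[[]]][[[]]]]S] => [[[[]][[[]]][[[]]]][]]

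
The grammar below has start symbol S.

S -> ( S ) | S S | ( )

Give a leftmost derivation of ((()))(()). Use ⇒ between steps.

S ⇒ SS ⇒ (S)S ⇒ ((S))S ⇒ ((()))S ⇒ ((()))(S) ⇒ ((()))(())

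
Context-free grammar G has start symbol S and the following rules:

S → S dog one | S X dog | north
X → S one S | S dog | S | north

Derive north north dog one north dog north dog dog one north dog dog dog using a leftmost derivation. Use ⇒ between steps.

S ⇒ S X dog   [S → S X dog]
S X dog ⇒ north X dog   [S → north]
north X dog ⇒ north S dog dog   [X → S dog]
north S dog dog ⇒ north S X dog dog dog   [S → S X dog]
north S X dog dog dog ⇒ north S dog one X dog dog dog   [S → S dog one]
north S dog one X dog dog dog ⇒ north S X dog dog one X dog dog dog   [S → S X dog]
north S X dog dog one X dog dog dog ⇒ north S X dog X dog dog one X dog dog dog   [S → S X dog]
north S X dog X dog dog one X dog dog dog ⇒ north S dog one X dog X dog dog one X dog dog dog   [S → S dog one]
north S dog one X dog X dog dog one X dog dog dog ⇒ north north dog one X dog X dog dog one X dog dog dog   [S → north]
north north dog one X dog X dog dog one X dog dog dog ⇒ north north dog one north dog X dog dog one X dog dog dog   [X → north]
north north dog one north dog X dog dog one X dog dog dog ⇒ north north dog one north dog north dog dog one X dog dog dog   [X → north]
north north dog one north dog north dog dog one X dog dog dog ⇒ north north dog one north dog north dog dog one north dog dog dog   [X → north]

S ⇒ S X dog ⇒ north X dog ⇒ north S dog dog ⇒ north S X dog dog dog ⇒ north S dog one X dog dog dog ⇒ north S X dog dog one X dog dog dog ⇒ north S X dog X dog dog one X dog dog dog ⇒ north S dog one X dog X dog dog one X dog dog dog ⇒ north north dog one X dog X dog dog one X dog dog dog ⇒ north north dog one north dog X dog dog one X dog dog dog ⇒ north north dog one north dog north dog dog one X dog dog dog ⇒ north north dog one north dog north dog dog one north dog dog dog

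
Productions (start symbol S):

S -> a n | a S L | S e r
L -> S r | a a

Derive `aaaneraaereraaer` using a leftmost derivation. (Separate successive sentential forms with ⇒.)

S⇒Ser⇒aSLer⇒aSerLer⇒aSererLer⇒aaSLererLer⇒aaSerLererLer⇒aaanerLererLer⇒aaaneraaererLer⇒aaaneraaereraaer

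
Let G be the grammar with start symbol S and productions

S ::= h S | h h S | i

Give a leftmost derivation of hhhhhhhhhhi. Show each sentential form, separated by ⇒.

S⇒hS⇒hhS⇒hhhS⇒hhhhS⇒hhhhhS⇒hhhhhhhS⇒hhhhhhhhhS⇒hhhhhhhhhhS⇒hhhhhhhhhhi

S ⇒ hS   [S ::= h S]
hS ⇒ hhS   [S ::= h S]
hhS ⇒ hhhS   [S ::= h S]
hhhS ⇒ hhhhS   [S ::= h S]
hhhhS ⇒ hhhhhS   [S ::= h S]
hhhhhS ⇒ hhhhhhhS   [S ::= h h S]
hhhhhhhS ⇒ hhhhhhhhhS   [S ::= h h S]
hhhhhhhhhS ⇒ hhhhhhhhhhS   [S ::= h S]
hhhhhhhhhhS ⇒ hhhhhhhhhhi   [S ::= i]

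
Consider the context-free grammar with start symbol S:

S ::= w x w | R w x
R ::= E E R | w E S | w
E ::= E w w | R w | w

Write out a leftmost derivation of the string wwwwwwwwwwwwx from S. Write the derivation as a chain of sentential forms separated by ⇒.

S⇒Rwx⇒EERwx⇒EwwERwx⇒EwwwwERwx⇒RwwwwwERwx⇒EERwwwwwERwx⇒RwERwwwwwERwx⇒wwERwwwwwERwx⇒wwwRwwwwwERwx⇒wwwwwwwwwERwx⇒wwwwwwwwwwRwx⇒wwwwwwwwwwwwx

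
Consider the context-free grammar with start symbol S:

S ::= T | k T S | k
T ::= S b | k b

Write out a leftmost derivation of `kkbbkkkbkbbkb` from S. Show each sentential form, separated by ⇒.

S⇒kTS⇒kSbS⇒kTbS⇒kkbbS⇒kkbbT⇒kkbbSb⇒kkbbkTSb⇒kkbbkSbSb⇒kkbbkkTSbSb⇒kkbbkkkbSbSb⇒kkbbkkkbTbSb⇒kkbbkkkbSbbSb⇒kkbbkkkbkbbSb⇒kkbbkkkbkbbkb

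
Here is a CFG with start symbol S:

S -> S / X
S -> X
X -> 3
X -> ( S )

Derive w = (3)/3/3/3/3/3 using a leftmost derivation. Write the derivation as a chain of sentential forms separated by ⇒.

S ⇒ S/X   [S -> S / X]
S/X ⇒ S/X/X   [S -> S / X]
S/X/X ⇒ S/X/X/X   [S -> S / X]
S/X/X/X ⇒ S/X/X/X/X   [S -> S / X]
S/X/X/X/X ⇒ S/X/X/X/X/X   [S -> S / X]
S/X/X/X/X/X ⇒ X/X/X/X/X/X   [S -> X]
X/X/X/X/X/X ⇒ (S)/X/X/X/X/X   [X -> ( S )]
(S)/X/X/X/X/X ⇒ (X)/X/X/X/X/X   [S -> X]
(X)/X/X/X/X/X ⇒ (3)/X/X/X/X/X   [X -> 3]
(3)/X/X/X/X/X ⇒ (3)/3/X/X/X/X   [X -> 3]
(3)/3/X/X/X/X ⇒ (3)/3/3/X/X/X   [X -> 3]
(3)/3/3/X/X/X ⇒ (3)/3/3/3/X/X   [X -> 3]
(3)/3/3/3/X/X ⇒ (3)/3/3/3/3/X   [X -> 3]
(3)/3/3/3/3/X ⇒ (3)/3/3/3/3/3   [X -> 3]

S ⇒ S/X ⇒ S/X/X ⇒ S/X/X/X ⇒ S/X/X/X/X ⇒ S/X/X/X/X/X ⇒ X/X/X/X/X/X ⇒ (S)/X/X/X/X/X ⇒ (X)/X/X/X/X/X ⇒ (3)/X/X/X/X/X ⇒ (3)/3/X/X/X/X ⇒ (3)/3/3/X/X/X ⇒ (3)/3/3/3/X/X ⇒ (3)/3/3/3/3/X ⇒ (3)/3/3/3/3/3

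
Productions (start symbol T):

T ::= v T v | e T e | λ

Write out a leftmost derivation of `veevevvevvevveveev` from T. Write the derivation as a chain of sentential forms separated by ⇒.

T⇒vTv⇒veTev⇒veeTeev⇒veevTveev⇒veeveTeveev⇒veevevTveveev⇒veevevvTvveveev⇒veevevveTevveveev⇒veevevvevTvevveveev⇒veevevvevvevveveev

T ⇒ vTv   [T ::= v T v]
vTv ⇒ veTev   [T ::= e T e]
veTev ⇒ veeTeev   [T ::= e T e]
veeTeev ⇒ veevTveev   [T ::= v T v]
veevTveev ⇒ veeveTeveev   [T ::= e T e]
veeveTeveev ⇒ veevevTveveev   [T ::= v T v]
veevevTveveev ⇒ veevevvTvveveev   [T ::= v T v]
veevevvTvveveev ⇒ veevevveTevveveev   [T ::= e T e]
veevevveTevveveev ⇒ veevevvevTvevveveev   [T ::= v T v]
veevevvevTvevveveev ⇒ veevevvevvevveveev   [T ::= λ]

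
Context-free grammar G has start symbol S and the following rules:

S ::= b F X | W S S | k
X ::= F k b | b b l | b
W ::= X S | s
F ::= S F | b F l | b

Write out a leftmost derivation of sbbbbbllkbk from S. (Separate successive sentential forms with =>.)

S => WSS   [S ::= W S S]
WSS => sSS   [W ::= s]
sSS => sbFXS   [S ::= b F X]
sbFXS => sbbXS   [F ::= b]
sbbXS => sbbFkbS   [X ::= F k b]
sbbFkbS => sbbbFlkbS   [F ::= b F l]
sbbbFlkbS => sbbbbFllkbS   [F ::= b F l]
sbbbbFllkbS => sbbbbbllkbS   [F ::= b]
sbbbbbllkbS => sbbbbbllkbk   [S ::= k]

S=>WSS=>sSS=>sbFXS=>sbbXS=>sbbFkbS=>sbbbFlkbS=>sbbbbFllkbS=>sbbbbbllkbS=>sbbbbbllkbk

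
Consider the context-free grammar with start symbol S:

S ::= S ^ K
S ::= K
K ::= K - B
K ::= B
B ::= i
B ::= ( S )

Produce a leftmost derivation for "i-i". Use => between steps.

S => K => K-B => B-B => i-B => i-i

S => K   [S ::= K]
K => K-B   [K ::= K - B]
K-B => B-B   [K ::= B]
B-B => i-B   [B ::= i]
i-B => i-i   [B ::= i]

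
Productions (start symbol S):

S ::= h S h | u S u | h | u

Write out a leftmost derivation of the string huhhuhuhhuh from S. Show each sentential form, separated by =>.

S => hSh => huSuh => huhShuh => huhhShhuh => huhhuSuhhuh => huhhuhuhhuh

S => hSh   [S ::= h S h]
hSh => huSuh   [S ::= u S u]
huSuh => huhShuh   [S ::= h S h]
huhShuh => huhhShhuh   [S ::= h S h]
huhhShhuh => huhhuSuhhuh   [S ::= u S u]
huhhuSuhhuh => huhhuhuhhuh   [S ::= h]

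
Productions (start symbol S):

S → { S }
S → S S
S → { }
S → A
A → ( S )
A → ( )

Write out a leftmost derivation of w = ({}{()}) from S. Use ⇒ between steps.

S ⇒ A   [S → A]
A ⇒ (S)   [A → ( S )]
(S) ⇒ (SS)   [S → S S]
(SS) ⇒ ({}S)   [S → { }]
({}S) ⇒ ({}{S})   [S → { S }]
({}{S}) ⇒ ({}{A})   [S → A]
({}{A}) ⇒ ({}{()})   [A → ( )]

S⇒A⇒(S)⇒(SS)⇒({}S)⇒({}{S})⇒({}{A})⇒({}{()})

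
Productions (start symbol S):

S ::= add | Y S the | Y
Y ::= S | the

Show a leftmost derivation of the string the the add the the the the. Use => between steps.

S => Y S the => S S the => Y S the S the => the S the S the => the Y S the the S the => the the S the the S the => the the add the the S the => the the add the the Y the => the the add the the the the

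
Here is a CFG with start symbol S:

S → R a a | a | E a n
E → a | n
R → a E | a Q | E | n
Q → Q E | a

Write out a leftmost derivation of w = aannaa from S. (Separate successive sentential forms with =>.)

S => Raa => aQaa => aQEaa => aQEEaa => aaEEaa => aanEaa => aannaa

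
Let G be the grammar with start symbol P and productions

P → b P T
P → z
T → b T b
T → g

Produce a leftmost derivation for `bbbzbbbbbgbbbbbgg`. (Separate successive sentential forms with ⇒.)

P ⇒ bPT ⇒ bbPTT ⇒ bbbPTTT ⇒ bbbzTTT ⇒ bbbzbTbTT ⇒ bbbzbbTbbTT ⇒ bbbzbbbTbbbTT ⇒ bbbzbbbbTbbbbTT ⇒ bbbzbbbbbTbbbbbTT ⇒ bbbzbbbbbgbbbbbTT ⇒ bbbzbbbbbgbbbbbgT ⇒ bbbzbbbbbgbbbbbgg

P ⇒ bPT   [P → b P T]
bPT ⇒ bbPTT   [P → b P T]
bbPTT ⇒ bbbPTTT   [P → b P T]
bbbPTTT ⇒ bbbzTTT   [P → z]
bbbzTTT ⇒ bbbzbTbTT   [T → b T b]
bbbzbTbTT ⇒ bbbzbbTbbTT   [T → b T b]
bbbzbbTbbTT ⇒ bbbzbbbTbbbTT   [T → b T b]
bbbzbbbTbbbTT ⇒ bbbzbbbbTbbbbTT   [T → b T b]
bbbzbbbbTbbbbTT ⇒ bbbzbbbbbTbbbbbTT   [T → b T b]
bbbzbbbbbTbbbbbTT ⇒ bbbzbbbbbgbbbbbTT   [T → g]
bbbzbbbbbgbbbbbTT ⇒ bbbzbbbbbgbbbbbgT   [T → g]
bbbzbbbbbgbbbbbgT ⇒ bbbzbbbbbgbbbbbgg   [T → g]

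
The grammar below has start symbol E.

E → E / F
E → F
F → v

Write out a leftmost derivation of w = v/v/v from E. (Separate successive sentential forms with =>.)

E=>E/F=>E/F/F=>F/F/F=>v/F/F=>v/v/F=>v/v/v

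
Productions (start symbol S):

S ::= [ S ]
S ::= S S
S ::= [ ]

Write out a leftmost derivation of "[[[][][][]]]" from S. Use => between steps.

S => [S] => [[S]] => [[SS]] => [[SSS]] => [[SSSS]] => [[[]SSS]] => [[[][]SS]] => [[[][][]S]] => [[[][][][]]]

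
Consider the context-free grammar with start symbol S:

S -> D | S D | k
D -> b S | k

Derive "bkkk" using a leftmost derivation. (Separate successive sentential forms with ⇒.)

S⇒D⇒bS⇒bSD⇒bSDD⇒bkDD⇒bkkD⇒bkkk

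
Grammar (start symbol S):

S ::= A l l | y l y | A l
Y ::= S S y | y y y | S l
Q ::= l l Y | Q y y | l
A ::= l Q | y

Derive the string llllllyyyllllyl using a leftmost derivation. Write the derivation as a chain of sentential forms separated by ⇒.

S ⇒ Al ⇒ lQl ⇒ lllYl ⇒ lllSSyl ⇒ lllAlSyl ⇒ llllQlSyl ⇒ llllllYlSyl ⇒ llllllyyylSyl ⇒ llllllyyylAlyl ⇒ llllllyyyllQlyl ⇒ llllllyyyllllyl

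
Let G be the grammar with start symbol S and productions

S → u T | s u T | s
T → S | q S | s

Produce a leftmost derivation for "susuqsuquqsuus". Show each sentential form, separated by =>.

S=>suT=>suS=>susuT=>susuqS=>susuqsuT=>susuqsuqS=>susuqsuquT=>susuqsuquqS=>susuqsuquqsuT=>susuqsuquqsuS=>susuqsuquqsuuT=>susuqsuquqsuus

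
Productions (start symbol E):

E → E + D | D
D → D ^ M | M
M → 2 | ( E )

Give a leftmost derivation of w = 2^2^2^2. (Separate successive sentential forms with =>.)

E=>D=>D^M=>D^M^M=>D^M^M^M=>M^M^M^M=>2^M^M^M=>2^2^M^M=>2^2^2^M=>2^2^2^2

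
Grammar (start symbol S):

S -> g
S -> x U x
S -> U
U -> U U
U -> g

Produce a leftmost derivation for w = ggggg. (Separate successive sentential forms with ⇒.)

S ⇒ U ⇒ UU ⇒ UUU ⇒ UUUU ⇒ UUUUU ⇒ gUUUU ⇒ ggUUU ⇒ gggUU ⇒ ggggU ⇒ ggggg

S ⇒ U   [S -> U]
U ⇒ UU   [U -> U U]
UU ⇒ UUU   [U -> U U]
UUU ⇒ UUUU   [U -> U U]
UUUU ⇒ UUUUU   [U -> U U]
UUUUU ⇒ gUUUU   [U -> g]
gUUUU ⇒ ggUUU   [U -> g]
ggUUU ⇒ gggUU   [U -> g]
gggUU ⇒ ggggU   [U -> g]
ggggU ⇒ ggggg   [U -> g]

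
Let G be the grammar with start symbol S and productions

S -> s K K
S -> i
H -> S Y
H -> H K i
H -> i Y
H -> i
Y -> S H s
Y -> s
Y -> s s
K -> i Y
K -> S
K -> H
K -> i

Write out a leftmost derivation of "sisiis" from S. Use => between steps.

S => sKK => siK => siS => sisKK => sisiK => sisiiY => sisiis

S => sKK   [S -> s K K]
sKK => siK   [K -> i]
siK => siS   [K -> S]
siS => sisKK   [S -> s K K]
sisKK => sisiK   [K -> i]
sisiK => sisiiY   [K -> i Y]
sisiiY => sisiis   [Y -> s]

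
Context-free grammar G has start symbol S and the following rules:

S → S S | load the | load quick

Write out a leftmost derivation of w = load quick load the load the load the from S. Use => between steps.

S => S S => S S S => load quick S S => load quick load the S => load quick load the S S => load quick load the load the S => load quick load the load the load the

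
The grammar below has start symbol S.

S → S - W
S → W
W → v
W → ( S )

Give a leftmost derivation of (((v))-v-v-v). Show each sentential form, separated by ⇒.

S ⇒ W   [S → W]
W ⇒ (S)   [W → ( S )]
(S) ⇒ (S-W)   [S → S - W]
(S-W) ⇒ (S-W-W)   [S → S - W]
(S-W-W) ⇒ (S-W-W-W)   [S → S - W]
(S-W-W-W) ⇒ (W-W-W-W)   [S → W]
(W-W-W-W) ⇒ ((S)-W-W-W)   [W → ( S )]
((S)-W-W-W) ⇒ ((W)-W-W-W)   [S → W]
((W)-W-W-W) ⇒ (((S))-W-W-W)   [W → ( S )]
(((S))-W-W-W) ⇒ (((W))-W-W-W)   [S → W]
(((W))-W-W-W) ⇒ (((v))-W-W-W)   [W → v]
(((v))-W-W-W) ⇒ (((v))-v-W-W)   [W → v]
(((v))-v-W-W) ⇒ (((v))-v-v-W)   [W → v]
(((v))-v-v-W) ⇒ (((v))-v-v-v)   [W → v]

S ⇒ W ⇒ (S) ⇒ (S-W) ⇒ (S-W-W) ⇒ (S-W-W-W) ⇒ (W-W-W-W) ⇒ ((S)-W-W-W) ⇒ ((W)-W-W-W) ⇒ (((S))-W-W-W) ⇒ (((W))-W-W-W) ⇒ (((v))-W-W-W) ⇒ (((v))-v-W-W) ⇒ (((v))-v-v-W) ⇒ (((v))-v-v-v)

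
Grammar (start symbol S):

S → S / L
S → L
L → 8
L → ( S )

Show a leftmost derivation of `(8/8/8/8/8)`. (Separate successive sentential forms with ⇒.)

S ⇒ L ⇒ (S) ⇒ (S/L) ⇒ (S/L/L) ⇒ (S/L/L/L) ⇒ (S/L/L/L/L) ⇒ (L/L/L/L/L) ⇒ (8/L/L/L/L) ⇒ (8/8/L/L/L) ⇒ (8/8/8/L/L) ⇒ (8/8/8/8/L) ⇒ (8/8/8/8/8)

S ⇒ L   [S → L]
L ⇒ (S)   [L → ( S )]
(S) ⇒ (S/L)   [S → S / L]
(S/L) ⇒ (S/L/L)   [S → S / L]
(S/L/L) ⇒ (S/L/L/L)   [S → S / L]
(S/L/L/L) ⇒ (S/L/L/L/L)   [S → S / L]
(S/L/L/L/L) ⇒ (L/L/L/L/L)   [S → L]
(L/L/L/L/L) ⇒ (8/L/L/L/L)   [L → 8]
(8/L/L/L/L) ⇒ (8/8/L/L/L)   [L → 8]
(8/8/L/L/L) ⇒ (8/8/8/L/L)   [L → 8]
(8/8/8/L/L) ⇒ (8/8/8/8/L)   [L → 8]
(8/8/8/8/L) ⇒ (8/8/8/8/8)   [L → 8]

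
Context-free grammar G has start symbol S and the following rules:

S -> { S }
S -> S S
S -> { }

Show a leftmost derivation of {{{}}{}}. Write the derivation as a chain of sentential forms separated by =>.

S => {S}   [S -> { S }]
{S} => {SS}   [S -> S S]
{SS} => {{S}S}   [S -> { S }]
{{S}S} => {{{}}S}   [S -> { }]
{{{}}S} => {{{}}{}}   [S -> { }]

S=>{S}=>{SS}=>{{S}S}=>{{{}}S}=>{{{}}{}}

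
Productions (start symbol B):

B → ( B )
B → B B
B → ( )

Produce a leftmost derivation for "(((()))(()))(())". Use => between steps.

B => BB   [B → B B]
BB => (B)B   [B → ( B )]
(B)B => (BB)B   [B → B B]
(BB)B => ((B)B)B   [B → ( B )]
((B)B)B => (((B))B)B   [B → ( B )]
(((B))B)B => (((()))B)B   [B → ( )]
(((()))B)B => (((()))(B))B   [B → ( B )]
(((()))(B))B => (((()))(()))B   [B → ( )]
(((()))(()))B => (((()))(()))(B)   [B → ( B )]
(((()))(()))(B) => (((()))(()))(())   [B → ( )]

B => BB => (B)B => (BB)B => ((B)B)B => (((B))B)B => (((()))B)B => (((()))(B))B => (((()))(()))B => (((()))(()))(B) => (((()))(()))(())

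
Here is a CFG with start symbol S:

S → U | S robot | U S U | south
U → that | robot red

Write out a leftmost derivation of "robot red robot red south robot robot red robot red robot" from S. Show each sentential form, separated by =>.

S => S robot   [S → S robot]
S robot => U S U robot   [S → U S U]
U S U robot => robot red S U robot   [U → robot red]
robot red S U robot => robot red U S U U robot   [S → U S U]
robot red U S U U robot => robot red robot red S U U robot   [U → robot red]
robot red robot red S U U robot => robot red robot red S robot U U robot   [S → S robot]
robot red robot red S robot U U robot => robot red robot red south robot U U robot   [S → south]
robot red robot red south robot U U robot => robot red robot red south robot robot red U robot   [U → robot red]
robot red robot red south robot robot red U robot => robot red robot red south robot robot red robot red robot   [U → robot red]

S => S robot => U S U robot => robot red S U robot => robot red U S U U robot => robot red robot red S U U robot => robot red robot red S robot U U robot => robot red robot red south robot U U robot => robot red robot red south robot robot red U robot => robot red robot red south robot robot red robot red robot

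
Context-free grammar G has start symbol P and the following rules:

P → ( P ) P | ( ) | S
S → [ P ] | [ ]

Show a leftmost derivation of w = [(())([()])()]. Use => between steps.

P => S => [P] => [(P)P] => [(())P] => [(())(P)P] => [(())(S)P] => [(())([P])P] => [(())([()])P] => [(())([()])()]

P => S   [P → S]
S => [P]   [S → [ P ]]
[P] => [(P)P]   [P → ( P ) P]
[(P)P] => [(())P]   [P → ( )]
[(())P] => [(())(P)P]   [P → ( P ) P]
[(())(P)P] => [(())(S)P]   [P → S]
[(())(S)P] => [(())([P])P]   [S → [ P ]]
[(())([P])P] => [(())([()])P]   [P → ( )]
[(())([()])P] => [(())([()])()]   [P → ( )]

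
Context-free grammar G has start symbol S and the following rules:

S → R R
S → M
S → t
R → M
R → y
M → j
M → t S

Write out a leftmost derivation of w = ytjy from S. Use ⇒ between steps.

S⇒RR⇒yR⇒yM⇒ytS⇒ytRR⇒ytMR⇒ytjR⇒ytjy

S ⇒ RR   [S → R R]
RR ⇒ yR   [R → y]
yR ⇒ yM   [R → M]
yM ⇒ ytS   [M → t S]
ytS ⇒ ytRR   [S → R R]
ytRR ⇒ ytMR   [R → M]
ytMR ⇒ ytjR   [M → j]
ytjR ⇒ ytjy   [R → y]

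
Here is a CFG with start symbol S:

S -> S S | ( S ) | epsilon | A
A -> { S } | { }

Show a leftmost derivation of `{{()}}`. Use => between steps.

S => A => {S} => {A} => {{S}} => {{SS}} => {{SSS}} => {{(S)SS}} => {{()SS}} => {{()S}} => {{()}}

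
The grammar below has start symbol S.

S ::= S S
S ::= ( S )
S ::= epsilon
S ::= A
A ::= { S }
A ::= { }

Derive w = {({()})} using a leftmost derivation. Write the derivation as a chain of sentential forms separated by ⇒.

S ⇒ A ⇒ {S} ⇒ {(S)} ⇒ {(A)} ⇒ {({S})} ⇒ {({(S)})} ⇒ {({()})}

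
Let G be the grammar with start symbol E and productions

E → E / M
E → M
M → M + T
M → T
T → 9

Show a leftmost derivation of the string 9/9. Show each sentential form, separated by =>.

E => E/M => M/M => T/M => 9/M => 9/T => 9/9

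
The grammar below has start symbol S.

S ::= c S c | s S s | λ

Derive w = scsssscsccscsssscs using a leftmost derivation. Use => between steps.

S => sSs => scScs => scsSscs => scssSsscs => scsssSssscs => scssssSsssscs => scsssscScsssscs => scsssscsSscsssscs => scsssscscScscsssscs => scsssscsccscsssscs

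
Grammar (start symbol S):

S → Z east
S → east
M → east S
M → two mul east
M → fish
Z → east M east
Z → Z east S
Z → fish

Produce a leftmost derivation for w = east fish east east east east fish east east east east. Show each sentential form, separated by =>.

S => Z east => Z east S east => east M east east S east => east fish east east S east => east fish east east Z east east => east fish east east east M east east east => east fish east east east east S east east east => east fish east east east east Z east east east east => east fish east east east east fish east east east east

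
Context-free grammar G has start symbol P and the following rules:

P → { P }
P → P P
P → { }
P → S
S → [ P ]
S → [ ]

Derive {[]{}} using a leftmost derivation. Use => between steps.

P => {P}   [P → { P }]
{P} => {PP}   [P → P P]
{PP} => {SP}   [P → S]
{SP} => {[]P}   [S → [ ]]
{[]P} => {[]{}}   [P → { }]

P => {P} => {PP} => {SP} => {[]P} => {[]{}}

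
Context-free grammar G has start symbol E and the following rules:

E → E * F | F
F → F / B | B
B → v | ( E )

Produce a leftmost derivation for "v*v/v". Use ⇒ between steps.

E ⇒ E*F ⇒ F*F ⇒ B*F ⇒ v*F ⇒ v*F/B ⇒ v*B/B ⇒ v*v/B ⇒ v*v/v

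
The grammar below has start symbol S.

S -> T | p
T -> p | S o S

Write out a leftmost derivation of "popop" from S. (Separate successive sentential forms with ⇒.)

S ⇒ T   [S -> T]
T ⇒ SoS   [T -> S o S]
SoS ⇒ ToS   [S -> T]
ToS ⇒ SoSoS   [T -> S o S]
SoSoS ⇒ ToSoS   [S -> T]
ToSoS ⇒ poSoS   [T -> p]
poSoS ⇒ popoS   [S -> p]
popoS ⇒ popop   [S -> p]

S ⇒ T ⇒ SoS ⇒ ToS ⇒ SoSoS ⇒ ToSoS ⇒ poSoS ⇒ popoS ⇒ popop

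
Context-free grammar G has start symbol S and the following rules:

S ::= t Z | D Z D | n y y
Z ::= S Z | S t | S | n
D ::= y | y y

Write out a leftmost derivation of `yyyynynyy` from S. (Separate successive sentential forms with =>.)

S => DZD => yyZD => yySZD => yyDZDZD => yyyyZDZD => yyyynDZD => yyyynyZD => yyyynynD => yyyynynyy

S => DZD   [S ::= D Z D]
DZD => yyZD   [D ::= y y]
yyZD => yySZD   [Z ::= S Z]
yySZD => yyDZDZD   [S ::= D Z D]
yyDZDZD => yyyyZDZD   [D ::= y y]
yyyyZDZD => yyyynDZD   [Z ::= n]
yyyynDZD => yyyynyZD   [D ::= y]
yyyynyZD => yyyynynD   [Z ::= n]
yyyynynD => yyyynynyy   [D ::= y y]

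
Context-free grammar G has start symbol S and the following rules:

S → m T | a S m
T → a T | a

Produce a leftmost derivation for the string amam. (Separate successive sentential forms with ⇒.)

S ⇒ aSm ⇒ amTm ⇒ amam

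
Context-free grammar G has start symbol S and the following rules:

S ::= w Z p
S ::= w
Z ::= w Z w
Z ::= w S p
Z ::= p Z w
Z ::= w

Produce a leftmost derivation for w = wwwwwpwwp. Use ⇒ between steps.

S⇒wZp⇒wwZwp⇒wwwZwwp⇒wwwwSpwwp⇒wwwwwpwwp

S ⇒ wZp   [S ::= w Z p]
wZp ⇒ wwZwp   [Z ::= w Z w]
wwZwp ⇒ wwwZwwp   [Z ::= w Z w]
wwwZwwp ⇒ wwwwSpwwp   [Z ::= w S p]
wwwwSpwwp ⇒ wwwwwpwwp   [S ::= w]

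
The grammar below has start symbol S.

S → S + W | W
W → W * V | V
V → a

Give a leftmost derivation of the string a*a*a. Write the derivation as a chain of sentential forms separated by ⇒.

S ⇒ W ⇒ W*V ⇒ W*V*V ⇒ V*V*V ⇒ a*V*V ⇒ a*a*V ⇒ a*a*a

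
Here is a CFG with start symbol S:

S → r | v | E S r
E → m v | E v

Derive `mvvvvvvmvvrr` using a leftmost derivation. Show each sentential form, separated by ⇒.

S ⇒ ESr ⇒ EvSr ⇒ EvvSr ⇒ EvvvSr ⇒ EvvvvSr ⇒ EvvvvvSr ⇒ mvvvvvvSr ⇒ mvvvvvvESrr ⇒ mvvvvvvmvSrr ⇒ mvvvvvvmvvrr

S ⇒ ESr   [S → E S r]
ESr ⇒ EvSr   [E → E v]
EvSr ⇒ EvvSr   [E → E v]
EvvSr ⇒ EvvvSr   [E → E v]
EvvvSr ⇒ EvvvvSr   [E → E v]
EvvvvSr ⇒ EvvvvvSr   [E → E v]
EvvvvvSr ⇒ mvvvvvvSr   [E → m v]
mvvvvvvSr ⇒ mvvvvvvESrr   [S → E S r]
mvvvvvvESrr ⇒ mvvvvvvmvSrr   [E → m v]
mvvvvvvmvSrr ⇒ mvvvvvvmvvrr   [S → v]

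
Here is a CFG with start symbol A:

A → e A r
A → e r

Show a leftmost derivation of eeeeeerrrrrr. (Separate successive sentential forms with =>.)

A=>eAr=>eeArr=>eeeArrr=>eeeeArrrr=>eeeeeArrrrr=>eeeeeerrrrrr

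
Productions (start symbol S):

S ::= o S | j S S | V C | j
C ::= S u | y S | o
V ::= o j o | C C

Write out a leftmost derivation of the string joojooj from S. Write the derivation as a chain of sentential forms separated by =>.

S => jSS   [S ::= j S S]
jSS => joSS   [S ::= o S]
joSS => joVCS   [S ::= V C]
joVCS => joojoCS   [V ::= o j o]
joojoCS => joojooS   [C ::= o]
joojooS => joojooj   [S ::= j]

S=>jSS=>joSS=>joVCS=>joojoCS=>joojooS=>joojooj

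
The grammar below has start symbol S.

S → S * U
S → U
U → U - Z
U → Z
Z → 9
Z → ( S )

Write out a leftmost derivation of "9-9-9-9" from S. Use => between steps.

S => U   [S → U]
U => U-Z   [U → U - Z]
U-Z => U-Z-Z   [U → U - Z]
U-Z-Z => U-Z-Z-Z   [U → U - Z]
U-Z-Z-Z => Z-Z-Z-Z   [U → Z]
Z-Z-Z-Z => 9-Z-Z-Z   [Z → 9]
9-Z-Z-Z => 9-9-Z-Z   [Z → 9]
9-9-Z-Z => 9-9-9-Z   [Z → 9]
9-9-9-Z => 9-9-9-9   [Z → 9]

S=>U=>U-Z=>U-Z-Z=>U-Z-Z-Z=>Z-Z-Z-Z=>9-Z-Z-Z=>9-9-Z-Z=>9-9-9-Z=>9-9-9-9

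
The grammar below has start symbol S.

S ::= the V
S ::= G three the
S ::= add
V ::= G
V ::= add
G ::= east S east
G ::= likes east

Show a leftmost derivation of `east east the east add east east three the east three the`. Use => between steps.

S => G three the   [S ::= G three the]
G three the => east S east three the   [G ::= east S east]
east S east three the => east G three the east three the   [S ::= G three the]
east G three the east three the => east east S east three the east three the   [G ::= east S east]
east east S east three the east three the => east east the V east three the east three the   [S ::= the V]
east east the V east three the east three the => east east the G east three the east three the   [V ::= G]
east east the G east three the east three the => east east the east S east east three the east three the   [G ::= east S east]
east east the east S east east three the east three the => east east the east add east east three the east three the   [S ::= add]

S => G three the => east S east three the => east G three the east three the => east east S east three the east three the => east east the V east three the east three the => east east the G east three the east three the => east east the east S east east three the east three the => east east the east add east east three the east three the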